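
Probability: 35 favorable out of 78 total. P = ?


P = 35/78 = 0.4487

P = 0.4487


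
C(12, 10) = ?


C(12,10) = 12!/(10! × 2!)
= 479001600/(3628800 × 2)
= 66

C(12,10) = 66


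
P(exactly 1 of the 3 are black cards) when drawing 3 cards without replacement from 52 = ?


Hypergeometric: P(X=1) = C(26,1)·C(26,2) / C(52,3)
= 26 × 325 / 22100
= 8450/22100 = 0.3824

P = 0.3824


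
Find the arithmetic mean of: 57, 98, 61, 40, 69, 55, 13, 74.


Sum = 57 + 98 + 61 + 40 + 69 + 55 + 13 + 74 = 467
n = 8
Mean = 467/8 = 58.3750

Mean = 58.3750


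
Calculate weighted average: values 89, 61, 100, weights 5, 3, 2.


Numerator = 89*5 + 61*3 + 100*2 = 828
Denominator = 5 + 3 + 2 = 10
WM = 828/10 = 82.8000

WM = 82.8000


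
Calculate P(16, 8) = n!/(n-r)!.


P(16,8) = 16!/8!
= 20922789888000/40320
= 518918400

P(16,8) = 518918400


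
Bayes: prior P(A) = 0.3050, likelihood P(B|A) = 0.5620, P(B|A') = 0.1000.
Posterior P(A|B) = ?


P(B) = P(B|A)*P(A) + P(B|A')*P(A')
= 0.5620*0.3050 + 0.1000*0.6950
= 0.171410 + 0.069500 = 0.240910
P(A|B) = 0.171410/0.240910 = 0.7115

P(A|B) = 0.7115


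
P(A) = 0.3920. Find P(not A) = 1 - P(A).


P(not A) = 1 - 0.3920 = 0.6080

P(not A) = 0.6080


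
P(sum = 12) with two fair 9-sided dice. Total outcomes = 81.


Total outcomes = 9×9 = 81
Favorable (sum = 12): 7
P = 7/81 = 0.0864

P = 0.0864


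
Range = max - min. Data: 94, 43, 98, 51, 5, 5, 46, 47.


Max = 98, Min = 5
Range = 98 - 5 = 93

Range = 93


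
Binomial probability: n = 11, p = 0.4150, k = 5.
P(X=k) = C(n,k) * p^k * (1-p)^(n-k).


C(11,5) = 462
p^5 = 0.012310
(1-p)^6 = 0.040081
P = 462 * 0.012310 * 0.040081 = 0.2279

P(X=5) = 0.2279


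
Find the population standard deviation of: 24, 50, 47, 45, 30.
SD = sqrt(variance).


Mean = 39.2000
Variance = 105.3600
SD = sqrt(105.3600) = 10.2645

SD = 10.2645


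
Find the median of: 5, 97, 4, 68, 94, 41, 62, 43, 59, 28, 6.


Sorted: 4, 5, 6, 28, 41, 43, 59, 62, 68, 94, 97
n = 11 (odd)
Middle value = 43

Median = 43


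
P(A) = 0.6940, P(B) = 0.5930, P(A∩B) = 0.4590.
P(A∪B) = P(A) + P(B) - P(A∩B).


P(A∪B) = 0.6940 + 0.5930 - 0.4590
= 1.2870 - 0.4590
= 0.8280

P(A∪B) = 0.8280


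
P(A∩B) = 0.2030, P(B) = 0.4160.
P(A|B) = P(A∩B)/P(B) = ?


P(A|B) = 0.2030/0.4160 = 0.4880

P(A|B) = 0.4880


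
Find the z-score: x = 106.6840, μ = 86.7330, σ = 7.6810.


z = (106.6840 - 86.7330)/7.6810
= 19.9510/7.6810
= 2.5974

z = 2.5974


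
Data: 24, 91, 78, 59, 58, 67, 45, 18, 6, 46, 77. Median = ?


Sorted: 6, 18, 24, 45, 46, 58, 59, 67, 77, 78, 91
n = 11 (odd)
Middle value = 58

Median = 58


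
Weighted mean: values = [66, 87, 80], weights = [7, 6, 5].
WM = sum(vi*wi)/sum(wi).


Numerator = 66*7 + 87*6 + 80*5 = 1384
Denominator = 7 + 6 + 5 = 18
WM = 1384/18 = 76.8889

WM = 76.8889


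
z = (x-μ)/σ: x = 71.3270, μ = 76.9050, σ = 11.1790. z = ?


z = (71.3270 - 76.9050)/11.1790
= -5.5780/11.1790
= -0.4990

z = -0.4990


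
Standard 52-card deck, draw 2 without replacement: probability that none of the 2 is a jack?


P(no jacks) = (48/52) × (47/51)
= 0.8507

P = 0.8507


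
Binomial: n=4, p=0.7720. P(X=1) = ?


C(4,1) = 4
p^1 = 0.772000
(1-p)^3 = 0.011852
P = 4 * 0.772000 * 0.011852 = 0.0366

P(X=1) = 0.0366


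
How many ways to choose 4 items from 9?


C(9,4) = 9!/(4! × 5!)
= 362880/(24 × 120)
= 126

C(9,4) = 126


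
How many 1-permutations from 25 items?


P(25,1) = 25!/24!
= 15511210043330985984000000/620448401733239439360000
= 25

P(25,1) = 25


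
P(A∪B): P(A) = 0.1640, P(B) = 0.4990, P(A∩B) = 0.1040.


P(A∪B) = 0.1640 + 0.4990 - 0.1040
= 0.6630 - 0.1040
= 0.5590

P(A∪B) = 0.5590


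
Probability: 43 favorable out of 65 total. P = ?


P = 43/65 = 0.6615

P = 0.6615


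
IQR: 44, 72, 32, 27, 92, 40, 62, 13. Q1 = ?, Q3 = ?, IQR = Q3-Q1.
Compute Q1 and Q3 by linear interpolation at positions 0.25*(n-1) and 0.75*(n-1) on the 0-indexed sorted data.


Sorted: 13, 27, 32, 40, 44, 62, 72, 92
Q1 (25th %ile) = 30.7500
Q3 (75th %ile) = 64.5000
IQR = 64.5000 - 30.7500 = 33.7500

IQR = 33.7500


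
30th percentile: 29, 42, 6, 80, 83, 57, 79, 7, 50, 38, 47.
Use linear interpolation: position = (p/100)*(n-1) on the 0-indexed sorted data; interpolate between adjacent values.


Sorted: 6, 7, 29, 38, 42, 47, 50, 57, 79, 80, 83
n = 11
Index = 30/100 * 10 = 3.0000
Lower = data[3] = 38, Upper = data[4] = 42
P30 = 38 + 0*(4) = 38.0000

P30 = 38.0000


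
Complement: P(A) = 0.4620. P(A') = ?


P(not A) = 1 - 0.4620 = 0.5380

P(not A) = 0.5380


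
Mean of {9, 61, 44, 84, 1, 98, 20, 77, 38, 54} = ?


Sum = 9 + 61 + 44 + 84 + 1 + 98 + 20 + 77 + 38 + 54 = 486
n = 10
Mean = 486/10 = 48.6000

Mean = 48.6000


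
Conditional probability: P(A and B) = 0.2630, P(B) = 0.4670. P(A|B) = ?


P(A|B) = 0.2630/0.4670 = 0.5632

P(A|B) = 0.5632


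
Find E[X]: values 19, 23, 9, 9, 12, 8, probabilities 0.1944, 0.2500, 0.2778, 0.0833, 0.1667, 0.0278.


E[X] = 19*0.1944 + 23*0.2500 + 9*0.2778 + 9*0.0833 + 12*0.1667 + 8*0.0278
= 3.6936 + 5.7500 + 2.5002 + 0.7497 + 2.0004 + 0.2224
= 14.9163

E[X] = 14.9163


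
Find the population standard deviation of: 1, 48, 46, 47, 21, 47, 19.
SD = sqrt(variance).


Mean = 32.7143
Variance = 307.0612
SD = sqrt(307.0612) = 17.5232

SD = 17.5232


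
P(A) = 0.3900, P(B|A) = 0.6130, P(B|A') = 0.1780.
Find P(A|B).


P(B) = P(B|A)*P(A) + P(B|A')*P(A')
= 0.6130*0.3900 + 0.1780*0.6100
= 0.239070 + 0.108580 = 0.347650
P(A|B) = 0.239070/0.347650 = 0.6877

P(A|B) = 0.6877


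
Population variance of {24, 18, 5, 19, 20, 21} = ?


Mean = 17.8333
Squared deviations: 38.0278, 0.0278, 164.6944, 1.3611, 4.6944, 10.0278
Sum = 218.8333
Variance = 218.8333/6 = 36.4722

Variance = 36.4722


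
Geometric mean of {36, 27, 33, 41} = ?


Product = 36 × 27 × 33 × 41 = 1315116
GM = 1315116^(1/4) = 33.8642

GM = 33.8642


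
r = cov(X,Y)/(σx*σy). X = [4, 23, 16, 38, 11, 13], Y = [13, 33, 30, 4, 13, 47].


Mean X = 17.5000, Mean Y = 23.3333
SD X = 10.781929, SD Y = 14.636332
Cov = -42.166667
r = -42.166667/(10.781929*14.636332) = -0.2672

r = -0.2672


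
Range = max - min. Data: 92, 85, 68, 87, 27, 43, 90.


Max = 92, Min = 27
Range = 92 - 27 = 65

Range = 65


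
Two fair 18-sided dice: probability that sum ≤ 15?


Total outcomes = 18×18 = 324
Favorable (sum ≤ 15): 105
P = 105/324 = 0.3241

P = 0.3241


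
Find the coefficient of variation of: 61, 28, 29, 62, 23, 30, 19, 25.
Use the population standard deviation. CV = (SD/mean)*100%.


Mean = 34.6250
SD = 15.8661
CV = (15.8661/34.6250)*100 = 45.8228%

CV = 45.8228%


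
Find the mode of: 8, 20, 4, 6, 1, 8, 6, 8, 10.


Frequencies: 1:1, 4:1, 6:2, 8:3, 10:1, 20:1
Max frequency = 3
Mode = 8

Mode = 8


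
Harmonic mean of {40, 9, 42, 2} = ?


Sum of reciprocals = 1/40 + 1/9 + 1/42 + 1/2 = 0.659921
HM = 4/0.659921 = 6.0613

HM = 6.0613


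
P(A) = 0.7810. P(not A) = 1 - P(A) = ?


P(not A) = 1 - 0.7810 = 0.2190

P(not A) = 0.2190


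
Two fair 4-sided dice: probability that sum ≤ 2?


Total outcomes = 4×4 = 16
Favorable (sum ≤ 2): 1
P = 1/16 = 0.0625

P = 0.0625


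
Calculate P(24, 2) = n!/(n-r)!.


P(24,2) = 24!/22!
= 620448401733239439360000/1124000727777607680000
= 552

P(24,2) = 552


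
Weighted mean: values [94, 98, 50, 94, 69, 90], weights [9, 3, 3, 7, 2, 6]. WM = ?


Numerator = 94*9 + 98*3 + 50*3 + 94*7 + 69*2 + 90*6 = 2626
Denominator = 9 + 3 + 3 + 7 + 2 + 6 = 30
WM = 2626/30 = 87.5333

WM = 87.5333


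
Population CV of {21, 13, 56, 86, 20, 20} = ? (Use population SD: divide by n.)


Mean = 36.0000
SD = 26.3502
CV = (26.3502/36.0000)*100 = 73.1950%

CV = 73.1950%


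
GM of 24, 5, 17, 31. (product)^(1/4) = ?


Product = 24 × 5 × 17 × 31 = 63240
GM = 63240^(1/4) = 15.8580

GM = 15.8580


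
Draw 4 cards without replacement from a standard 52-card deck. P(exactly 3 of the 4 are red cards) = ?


Hypergeometric: P(X=3) = C(26,3)·C(26,1) / C(52,4)
= 2600 × 26 / 270725
= 67600/270725 = 0.2497

P = 0.2497


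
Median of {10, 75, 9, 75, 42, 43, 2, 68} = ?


Sorted: 2, 9, 10, 42, 43, 68, 75, 75
n = 8 (even)
Middle values: 42 and 43
Median = (42+43)/2 = 42.5000

Median = 42.5000


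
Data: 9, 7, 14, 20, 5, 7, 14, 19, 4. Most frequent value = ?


Frequencies: 4:1, 5:1, 7:2, 9:1, 14:2, 19:1, 20:1
Max frequency = 2
Mode = 7, 14

Mode = 7, 14


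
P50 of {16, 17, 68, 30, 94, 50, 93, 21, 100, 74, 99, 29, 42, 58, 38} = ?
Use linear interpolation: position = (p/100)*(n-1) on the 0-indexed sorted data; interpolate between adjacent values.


Sorted: 16, 17, 21, 29, 30, 38, 42, 50, 58, 68, 74, 93, 94, 99, 100
n = 15
Index = 50/100 * 14 = 7.0000
Lower = data[7] = 50, Upper = data[8] = 58
P50 = 50 + 0*(8) = 50.0000

P50 = 50.0000


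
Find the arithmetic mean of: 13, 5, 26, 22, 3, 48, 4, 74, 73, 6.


Sum = 13 + 5 + 26 + 22 + 3 + 48 + 4 + 74 + 73 + 6 = 274
n = 10
Mean = 274/10 = 27.4000

Mean = 27.4000


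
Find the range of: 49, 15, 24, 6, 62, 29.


Max = 62, Min = 6
Range = 62 - 6 = 56

Range = 56


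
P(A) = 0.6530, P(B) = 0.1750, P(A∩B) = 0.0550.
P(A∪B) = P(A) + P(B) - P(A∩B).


P(A∪B) = 0.6530 + 0.1750 - 0.0550
= 0.8280 - 0.0550
= 0.7730

P(A∪B) = 0.7730


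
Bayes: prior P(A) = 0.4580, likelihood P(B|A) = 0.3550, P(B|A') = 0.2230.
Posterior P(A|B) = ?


P(B) = P(B|A)*P(A) + P(B|A')*P(A')
= 0.3550*0.4580 + 0.2230*0.5420
= 0.162590 + 0.120866 = 0.283456
P(A|B) = 0.162590/0.283456 = 0.5736

P(A|B) = 0.5736


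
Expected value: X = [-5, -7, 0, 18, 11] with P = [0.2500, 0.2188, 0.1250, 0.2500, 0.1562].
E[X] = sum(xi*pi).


E[X] = -5*0.2500 - 7*0.2188 + 0*0.1250 + 18*0.2500 + 11*0.1562
= -1.2500 - 1.5316 + 0 + 4.5000 + 1.7182
= 3.4366

E[X] = 3.4366


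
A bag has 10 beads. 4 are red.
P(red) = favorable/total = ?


P = 4/10 = 0.4000

P = 0.4000


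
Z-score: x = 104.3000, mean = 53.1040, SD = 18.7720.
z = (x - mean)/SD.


z = (104.3000 - 53.1040)/18.7720
= 51.1960/18.7720
= 2.7273

z = 2.7273


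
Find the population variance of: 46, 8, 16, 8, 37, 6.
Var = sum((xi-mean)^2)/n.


Mean = 20.1667
Squared deviations: 667.3611, 148.0278, 17.3611, 148.0278, 283.3611, 200.6944
Sum = 1464.8333
Variance = 1464.8333/6 = 244.1389

Variance = 244.1389


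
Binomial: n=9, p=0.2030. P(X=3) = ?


C(9,3) = 84
p^3 = 0.008365
(1-p)^6 = 0.256301
P = 84 * 0.008365 * 0.256301 = 0.1801

P(X=3) = 0.1801


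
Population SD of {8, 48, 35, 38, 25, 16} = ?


Mean = 28.3333
Variance = 183.5556
SD = sqrt(183.5556) = 13.5483

SD = 13.5483


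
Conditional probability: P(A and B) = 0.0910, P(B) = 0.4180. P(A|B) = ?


P(A|B) = 0.0910/0.4180 = 0.2177

P(A|B) = 0.2177


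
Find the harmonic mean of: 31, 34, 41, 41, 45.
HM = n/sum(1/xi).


Sum of reciprocals = 1/31 + 1/34 + 1/41 + 1/41 + 1/45 = 0.132673
HM = 5/0.132673 = 37.6868

HM = 37.6868


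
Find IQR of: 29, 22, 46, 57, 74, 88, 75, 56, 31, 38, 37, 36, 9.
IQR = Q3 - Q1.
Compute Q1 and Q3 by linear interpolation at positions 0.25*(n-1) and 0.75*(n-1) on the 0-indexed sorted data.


Sorted: 9, 22, 29, 31, 36, 37, 38, 46, 56, 57, 74, 75, 88
Q1 (25th %ile) = 31.0000
Q3 (75th %ile) = 57.0000
IQR = 57.0000 - 31.0000 = 26.0000

IQR = 26.0000


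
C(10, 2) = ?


C(10,2) = 10!/(2! × 8!)
= 3628800/(2 × 40320)
= 45

C(10,2) = 45


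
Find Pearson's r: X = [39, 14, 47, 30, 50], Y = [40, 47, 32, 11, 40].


Mean X = 36.0000, Mean Y = 34.0000
SD X = 13.007690, SD Y = 12.441865
Cov = -13.600000
r = -13.600000/(13.007690*12.441865) = -0.0840

r = -0.0840


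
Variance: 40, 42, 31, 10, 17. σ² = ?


Mean = 28.0000
Squared deviations: 144.0000, 196.0000, 9.0000, 324.0000, 121.0000
Sum = 794.0000
Variance = 794.0000/5 = 158.8000

Variance = 158.8000


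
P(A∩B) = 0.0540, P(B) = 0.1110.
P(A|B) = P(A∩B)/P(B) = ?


P(A|B) = 0.0540/0.1110 = 0.4865

P(A|B) = 0.4865


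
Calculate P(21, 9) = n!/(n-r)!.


P(21,9) = 21!/12!
= 51090942171709440000/479001600
= 106661318400

P(21,9) = 106661318400


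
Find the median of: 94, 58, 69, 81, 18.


Sorted: 18, 58, 69, 81, 94
n = 5 (odd)
Middle value = 69

Median = 69


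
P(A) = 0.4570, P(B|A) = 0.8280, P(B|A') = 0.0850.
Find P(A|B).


P(B) = P(B|A)*P(A) + P(B|A')*P(A')
= 0.8280*0.4570 + 0.0850*0.5430
= 0.378396 + 0.046155 = 0.424551
P(A|B) = 0.378396/0.424551 = 0.8913

P(A|B) = 0.8913


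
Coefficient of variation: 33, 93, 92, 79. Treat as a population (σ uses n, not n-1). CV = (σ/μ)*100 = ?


Mean = 74.2500
SD = 24.4476
CV = (24.4476/74.2500)*100 = 32.9261%

CV = 32.9261%


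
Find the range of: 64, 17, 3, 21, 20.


Max = 64, Min = 3
Range = 64 - 3 = 61

Range = 61


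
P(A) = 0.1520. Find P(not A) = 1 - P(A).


P(not A) = 1 - 0.1520 = 0.8480

P(not A) = 0.8480


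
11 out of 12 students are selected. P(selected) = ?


P = 11/12 = 0.9167

P = 0.9167


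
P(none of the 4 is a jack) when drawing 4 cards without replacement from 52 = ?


P(no jacks) = (48/52) × (47/51) × (46/50) × (45/49)
= 0.7187

P = 0.7187


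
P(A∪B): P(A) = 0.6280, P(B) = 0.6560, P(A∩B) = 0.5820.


P(A∪B) = 0.6280 + 0.6560 - 0.5820
= 1.2840 - 0.5820
= 0.7020

P(A∪B) = 0.7020


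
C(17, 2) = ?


C(17,2) = 17!/(2! × 15!)
= 355687428096000/(2 × 1307674368000)
= 136

C(17,2) = 136


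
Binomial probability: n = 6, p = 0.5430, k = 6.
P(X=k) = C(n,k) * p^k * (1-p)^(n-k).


C(6,6) = 1
p^6 = 0.025633
(1-p)^0 = 1.000000
P = 1 * 0.025633 * 1.000000 = 0.0256

P(X=6) = 0.0256


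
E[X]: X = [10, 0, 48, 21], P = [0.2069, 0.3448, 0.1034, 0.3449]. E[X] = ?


E[X] = 10*0.2069 + 0*0.3448 + 48*0.1034 + 21*0.3449
= 2.0690 + 0 + 4.9632 + 7.2429
= 14.2751

E[X] = 14.2751


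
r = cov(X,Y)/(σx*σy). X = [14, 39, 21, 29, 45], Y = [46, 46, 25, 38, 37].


Mean X = 29.6000, Mean Y = 38.4000
SD X = 11.341958, SD Y = 7.709734
Cov = 9.360000
r = 9.360000/(11.341958*7.709734) = 0.1070

r = 0.1070


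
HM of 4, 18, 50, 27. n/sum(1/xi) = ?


Sum of reciprocals = 1/4 + 1/18 + 1/50 + 1/27 = 0.362593
HM = 4/0.362593 = 11.0317

HM = 11.0317


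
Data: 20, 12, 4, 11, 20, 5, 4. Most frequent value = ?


Frequencies: 4:2, 5:1, 11:1, 12:1, 20:2
Max frequency = 2
Mode = 4, 20

Mode = 4, 20


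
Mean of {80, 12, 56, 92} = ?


Sum = 80 + 12 + 56 + 92 = 240
n = 4
Mean = 240/4 = 60.0000

Mean = 60.0000


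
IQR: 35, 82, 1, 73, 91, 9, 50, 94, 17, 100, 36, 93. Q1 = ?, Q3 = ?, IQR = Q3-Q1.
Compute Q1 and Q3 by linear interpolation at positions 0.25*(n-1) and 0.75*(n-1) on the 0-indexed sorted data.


Sorted: 1, 9, 17, 35, 36, 50, 73, 82, 91, 93, 94, 100
Q1 (25th %ile) = 30.5000
Q3 (75th %ile) = 91.5000
IQR = 91.5000 - 30.5000 = 61.0000

IQR = 61.0000


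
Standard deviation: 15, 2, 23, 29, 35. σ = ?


Mean = 20.8000
Variance = 132.1600
SD = sqrt(132.1600) = 11.4961

SD = 11.4961


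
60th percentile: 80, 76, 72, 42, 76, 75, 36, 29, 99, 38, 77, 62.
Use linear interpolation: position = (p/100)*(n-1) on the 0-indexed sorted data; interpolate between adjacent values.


Sorted: 29, 36, 38, 42, 62, 72, 75, 76, 76, 77, 80, 99
n = 12
Index = 60/100 * 11 = 6.6000
Lower = data[6] = 75, Upper = data[7] = 76
P60 = 75 + 0.6000*(1) = 75.6000

P60 = 75.6000


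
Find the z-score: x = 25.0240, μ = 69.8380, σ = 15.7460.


z = (25.0240 - 69.8380)/15.7460
= -44.8140/15.7460
= -2.8461

z = -2.8461


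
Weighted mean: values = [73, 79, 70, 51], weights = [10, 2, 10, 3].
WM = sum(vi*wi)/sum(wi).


Numerator = 73*10 + 79*2 + 70*10 + 51*3 = 1741
Denominator = 10 + 2 + 10 + 3 = 25
WM = 1741/25 = 69.6400

WM = 69.6400


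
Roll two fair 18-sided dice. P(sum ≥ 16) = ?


Total outcomes = 18×18 = 324
Favorable (sum ≥ 16): 219
P = 219/324 = 0.6759

P = 0.6759


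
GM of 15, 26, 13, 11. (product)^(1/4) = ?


Product = 15 × 26 × 13 × 11 = 55770
GM = 55770^(1/4) = 15.3674

GM = 15.3674


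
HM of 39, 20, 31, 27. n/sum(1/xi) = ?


Sum of reciprocals = 1/39 + 1/20 + 1/31 + 1/27 = 0.144936
HM = 4/0.144936 = 27.5984

HM = 27.5984


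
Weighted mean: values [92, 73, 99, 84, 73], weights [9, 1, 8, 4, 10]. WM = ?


Numerator = 92*9 + 73*1 + 99*8 + 84*4 + 73*10 = 2759
Denominator = 9 + 1 + 8 + 4 + 10 = 32
WM = 2759/32 = 86.2188

WM = 86.2188


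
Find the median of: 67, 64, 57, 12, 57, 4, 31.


Sorted: 4, 12, 31, 57, 57, 64, 67
n = 7 (odd)
Middle value = 57

Median = 57


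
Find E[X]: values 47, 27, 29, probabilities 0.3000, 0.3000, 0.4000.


E[X] = 47*0.3000 + 27*0.3000 + 29*0.4000
= 14.1000 + 8.1000 + 11.6000
= 33.8000

E[X] = 33.8000


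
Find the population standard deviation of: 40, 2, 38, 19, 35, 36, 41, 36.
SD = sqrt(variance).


Mean = 30.8750
Variance = 160.1094
SD = sqrt(160.1094) = 12.6534

SD = 12.6534


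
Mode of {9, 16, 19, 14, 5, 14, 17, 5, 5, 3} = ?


Frequencies: 3:1, 5:3, 9:1, 14:2, 16:1, 17:1, 19:1
Max frequency = 3
Mode = 5

Mode = 5


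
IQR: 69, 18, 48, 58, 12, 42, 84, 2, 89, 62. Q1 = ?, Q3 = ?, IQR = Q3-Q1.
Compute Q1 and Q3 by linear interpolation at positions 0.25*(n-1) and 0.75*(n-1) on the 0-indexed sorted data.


Sorted: 2, 12, 18, 42, 48, 58, 62, 69, 84, 89
Q1 (25th %ile) = 24.0000
Q3 (75th %ile) = 67.2500
IQR = 67.2500 - 24.0000 = 43.2500

IQR = 43.2500


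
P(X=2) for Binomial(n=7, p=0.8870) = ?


C(7,2) = 21
p^2 = 0.786769
(1-p)^5 = 1.842435e-05
P = 21 * 0.786769 * 1.842435e-05 = 0.0003

P(X=2) = 0.0003


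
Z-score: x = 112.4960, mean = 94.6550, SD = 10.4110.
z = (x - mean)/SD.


z = (112.4960 - 94.6550)/10.4110
= 17.8410/10.4110
= 1.7137

z = 1.7137


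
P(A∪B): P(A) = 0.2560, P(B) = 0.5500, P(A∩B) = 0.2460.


P(A∪B) = 0.2560 + 0.5500 - 0.2460
= 0.8060 - 0.2460
= 0.5600

P(A∪B) = 0.5600


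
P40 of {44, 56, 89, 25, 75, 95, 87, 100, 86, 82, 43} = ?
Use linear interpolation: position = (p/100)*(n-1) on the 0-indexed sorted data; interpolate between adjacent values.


Sorted: 25, 43, 44, 56, 75, 82, 86, 87, 89, 95, 100
n = 11
Index = 40/100 * 10 = 4.0000
Lower = data[4] = 75, Upper = data[5] = 82
P40 = 75 + 0*(7) = 75.0000

P40 = 75.0000


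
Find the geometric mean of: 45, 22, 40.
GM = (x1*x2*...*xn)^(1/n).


Product = 45 × 22 × 40 = 39600
GM = 39600^(1/3) = 34.0851

GM = 34.0851


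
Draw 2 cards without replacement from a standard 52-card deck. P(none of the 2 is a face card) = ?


P(no face cards) = (40/52) × (39/51)
= 0.5882

P = 0.5882


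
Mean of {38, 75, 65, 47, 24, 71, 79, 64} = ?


Sum = 38 + 75 + 65 + 47 + 24 + 71 + 79 + 64 = 463
n = 8
Mean = 463/8 = 57.8750

Mean = 57.8750


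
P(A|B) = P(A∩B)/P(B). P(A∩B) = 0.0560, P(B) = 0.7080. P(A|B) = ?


P(A|B) = 0.0560/0.7080 = 0.0791

P(A|B) = 0.0791


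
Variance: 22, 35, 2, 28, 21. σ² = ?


Mean = 21.6000
Squared deviations: 0.1600, 179.5600, 384.1600, 40.9600, 0.3600
Sum = 605.2000
Variance = 605.2000/5 = 121.0400

Variance = 121.0400


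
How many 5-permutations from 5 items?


P(5,5) = 5!/0!
= 120/1
= 120

P(5,5) = 120


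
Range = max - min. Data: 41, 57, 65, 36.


Max = 65, Min = 36
Range = 65 - 36 = 29

Range = 29


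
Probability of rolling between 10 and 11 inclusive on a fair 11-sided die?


Favorable outcomes (10 ≤ roll ≤ 11): 2
Total outcomes = 11
P = 2/11 = 0.1818

P = 0.1818


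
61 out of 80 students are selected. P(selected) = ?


P = 61/80 = 0.7625

P = 0.7625


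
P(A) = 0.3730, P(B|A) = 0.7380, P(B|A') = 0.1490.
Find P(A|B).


P(B) = P(B|A)*P(A) + P(B|A')*P(A')
= 0.7380*0.3730 + 0.1490*0.6270
= 0.275274 + 0.093423 = 0.368697
P(A|B) = 0.275274/0.368697 = 0.7466

P(A|B) = 0.7466


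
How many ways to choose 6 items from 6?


C(6,6) = 6!/(6! × 0!)
= 720/(720 × 1)
= 1

C(6,6) = 1


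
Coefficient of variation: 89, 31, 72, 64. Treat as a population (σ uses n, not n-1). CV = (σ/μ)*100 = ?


Mean = 64.0000
SD = 21.0832
CV = (21.0832/64.0000)*100 = 32.9425%

CV = 32.9425%


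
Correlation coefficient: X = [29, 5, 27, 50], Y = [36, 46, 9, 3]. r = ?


Mean X = 27.7500, Mean Y = 23.5000
SD X = 15.927570, SD Y = 17.979155
Cov = -235.375000
r = -235.375000/(15.927570*17.979155) = -0.8219

r = -0.8219


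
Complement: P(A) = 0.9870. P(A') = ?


P(not A) = 1 - 0.9870 = 0.0130

P(not A) = 0.0130


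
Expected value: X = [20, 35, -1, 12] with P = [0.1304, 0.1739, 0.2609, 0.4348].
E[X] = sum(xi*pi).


E[X] = 20*0.1304 + 35*0.1739 - 1*0.2609 + 12*0.4348
= 2.6080 + 6.0865 - 0.2609 + 5.2176
= 13.6512

E[X] = 13.6512


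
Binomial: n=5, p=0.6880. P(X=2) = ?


C(5,2) = 10
p^2 = 0.473344
(1-p)^3 = 0.030371
P = 10 * 0.473344 * 0.030371 = 0.1438

P(X=2) = 0.1438


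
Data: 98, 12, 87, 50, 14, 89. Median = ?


Sorted: 12, 14, 50, 87, 89, 98
n = 6 (even)
Middle values: 50 and 87
Median = (50+87)/2 = 68.5000

Median = 68.5000


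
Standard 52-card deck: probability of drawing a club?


13 clubs in 52 cards
P = 13/52 = 0.2500

P = 0.2500


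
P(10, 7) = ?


P(10,7) = 10!/3!
= 3628800/6
= 604800

P(10,7) = 604800


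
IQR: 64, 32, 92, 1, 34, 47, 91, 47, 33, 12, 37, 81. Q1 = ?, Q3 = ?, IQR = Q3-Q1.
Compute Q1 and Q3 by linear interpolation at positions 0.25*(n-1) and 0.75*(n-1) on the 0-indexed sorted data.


Sorted: 1, 12, 32, 33, 34, 37, 47, 47, 64, 81, 91, 92
Q1 (25th %ile) = 32.7500
Q3 (75th %ile) = 68.2500
IQR = 68.2500 - 32.7500 = 35.5000

IQR = 35.5000


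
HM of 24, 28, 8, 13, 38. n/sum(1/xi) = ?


Sum of reciprocals = 1/24 + 1/28 + 1/8 + 1/13 + 1/38 = 0.305620
HM = 5/0.305620 = 16.3602

HM = 16.3602


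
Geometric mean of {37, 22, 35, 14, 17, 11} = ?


Product = 37 × 22 × 35 × 14 × 17 × 11 = 74586820
GM = 74586820^(1/6) = 20.5168

GM = 20.5168


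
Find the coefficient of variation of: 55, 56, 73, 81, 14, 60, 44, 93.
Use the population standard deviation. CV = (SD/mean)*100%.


Mean = 59.5000
SD = 22.6661
CV = (22.6661/59.5000)*100 = 38.0942%

CV = 38.0942%


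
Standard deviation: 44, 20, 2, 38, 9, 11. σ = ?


Mean = 20.6667
Variance = 237.2222
SD = sqrt(237.2222) = 15.4020

SD = 15.4020


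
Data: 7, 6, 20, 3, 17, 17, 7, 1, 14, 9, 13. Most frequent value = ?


Frequencies: 1:1, 3:1, 6:1, 7:2, 9:1, 13:1, 14:1, 17:2, 20:1
Max frequency = 2
Mode = 7, 17

Mode = 7, 17


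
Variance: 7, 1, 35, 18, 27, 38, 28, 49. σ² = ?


Mean = 25.3750
Squared deviations: 337.6406, 594.1406, 92.6406, 54.3906, 2.6406, 159.3906, 6.8906, 558.1406
Sum = 1805.8750
Variance = 1805.8750/8 = 225.7344

Variance = 225.7344


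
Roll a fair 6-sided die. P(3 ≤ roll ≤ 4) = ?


Favorable outcomes (3 ≤ roll ≤ 4): 2
Total outcomes = 6
P = 2/6 = 0.3333

P = 0.3333


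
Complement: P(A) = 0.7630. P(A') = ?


P(not A) = 1 - 0.7630 = 0.2370

P(not A) = 0.2370


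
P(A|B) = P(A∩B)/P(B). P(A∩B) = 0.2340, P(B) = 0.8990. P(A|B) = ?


P(A|B) = 0.2340/0.8990 = 0.2603

P(A|B) = 0.2603


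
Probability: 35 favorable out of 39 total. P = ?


P = 35/39 = 0.8974

P = 0.8974


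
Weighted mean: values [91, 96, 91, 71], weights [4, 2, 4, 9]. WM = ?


Numerator = 91*4 + 96*2 + 91*4 + 71*9 = 1559
Denominator = 4 + 2 + 4 + 9 = 19
WM = 1559/19 = 82.0526

WM = 82.0526


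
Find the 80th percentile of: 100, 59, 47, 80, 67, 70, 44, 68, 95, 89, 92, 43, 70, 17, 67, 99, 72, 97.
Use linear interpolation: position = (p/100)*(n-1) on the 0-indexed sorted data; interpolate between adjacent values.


Sorted: 17, 43, 44, 47, 59, 67, 67, 68, 70, 70, 72, 80, 89, 92, 95, 97, 99, 100
n = 18
Index = 80/100 * 17 = 13.6000
Lower = data[13] = 92, Upper = data[14] = 95
P80 = 92 + 0.6000*(3) = 93.8000

P80 = 93.8000


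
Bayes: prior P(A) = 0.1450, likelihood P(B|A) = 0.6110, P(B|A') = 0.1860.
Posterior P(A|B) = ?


P(B) = P(B|A)*P(A) + P(B|A')*P(A')
= 0.6110*0.1450 + 0.1860*0.8550
= 0.088595 + 0.159030 = 0.247625
P(A|B) = 0.088595/0.247625 = 0.3578

P(A|B) = 0.3578


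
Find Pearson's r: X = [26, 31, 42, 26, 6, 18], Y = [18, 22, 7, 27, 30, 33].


Mean X = 24.8333, Mean Y = 22.8333
SD X = 11.081767, SD Y = 8.629729
Cov = -80.361111
r = -80.361111/(11.081767*8.629729) = -0.8403

r = -0.8403


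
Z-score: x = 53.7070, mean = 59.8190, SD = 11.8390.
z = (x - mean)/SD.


z = (53.7070 - 59.8190)/11.8390
= -6.1120/11.8390
= -0.5163

z = -0.5163


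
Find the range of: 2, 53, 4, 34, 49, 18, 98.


Max = 98, Min = 2
Range = 98 - 2 = 96

Range = 96


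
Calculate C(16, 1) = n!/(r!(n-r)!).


C(16,1) = 16!/(1! × 15!)
= 20922789888000/(1 × 1307674368000)
= 16

C(16,1) = 16


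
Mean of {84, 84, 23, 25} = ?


Sum = 84 + 84 + 23 + 25 = 216
n = 4
Mean = 216/4 = 54.0000

Mean = 54.0000


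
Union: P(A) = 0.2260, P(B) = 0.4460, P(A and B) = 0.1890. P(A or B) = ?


P(A∪B) = 0.2260 + 0.4460 - 0.1890
= 0.6720 - 0.1890
= 0.4830

P(A∪B) = 0.4830


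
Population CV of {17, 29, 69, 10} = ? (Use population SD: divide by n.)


Mean = 31.2500
SD = 22.8295
CV = (22.8295/31.2500)*100 = 73.0545%

CV = 73.0545%


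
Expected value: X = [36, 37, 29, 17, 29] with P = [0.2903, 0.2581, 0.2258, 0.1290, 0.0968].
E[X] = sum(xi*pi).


E[X] = 36*0.2903 + 37*0.2581 + 29*0.2258 + 17*0.1290 + 29*0.0968
= 10.4508 + 9.5497 + 6.5482 + 2.1930 + 2.8072
= 31.5489

E[X] = 31.5489


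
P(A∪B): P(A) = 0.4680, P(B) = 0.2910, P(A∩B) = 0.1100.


P(A∪B) = 0.4680 + 0.2910 - 0.1100
= 0.7590 - 0.1100
= 0.6490

P(A∪B) = 0.6490


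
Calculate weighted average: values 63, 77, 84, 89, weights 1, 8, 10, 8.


Numerator = 63*1 + 77*8 + 84*10 + 89*8 = 2231
Denominator = 1 + 8 + 10 + 8 = 27
WM = 2231/27 = 82.6296

WM = 82.6296


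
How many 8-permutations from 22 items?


P(22,8) = 22!/14!
= 1124000727777607680000/87178291200
= 12893126400

P(22,8) = 12893126400


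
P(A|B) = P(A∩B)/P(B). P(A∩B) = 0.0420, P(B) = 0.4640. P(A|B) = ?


P(A|B) = 0.0420/0.4640 = 0.0905

P(A|B) = 0.0905


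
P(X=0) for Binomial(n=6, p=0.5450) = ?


C(6,0) = 1
p^0 = 1.000000
(1-p)^6 = 0.008873
P = 1 * 1.000000 * 0.008873 = 0.0089

P(X=0) = 0.0089


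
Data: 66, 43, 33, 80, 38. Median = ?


Sorted: 33, 38, 43, 66, 80
n = 5 (odd)
Middle value = 43

Median = 43


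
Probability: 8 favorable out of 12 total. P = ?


P = 8/12 = 0.6667

P = 0.6667


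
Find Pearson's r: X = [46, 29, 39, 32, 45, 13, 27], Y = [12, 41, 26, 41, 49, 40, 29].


Mean X = 33.0000, Mean Y = 34.0000
SD X = 10.703804, SD Y = 11.538755
Cov = -39.857143
r = -39.857143/(10.703804*11.538755) = -0.3227

r = -0.3227


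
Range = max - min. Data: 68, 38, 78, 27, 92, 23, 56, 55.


Max = 92, Min = 23
Range = 92 - 23 = 69

Range = 69


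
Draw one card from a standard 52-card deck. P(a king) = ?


4 kings in 52 cards
P = 4/52 = 0.0769

P = 0.0769


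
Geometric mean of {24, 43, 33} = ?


Product = 24 × 43 × 33 = 34056
GM = 34056^(1/3) = 32.4139

GM = 32.4139


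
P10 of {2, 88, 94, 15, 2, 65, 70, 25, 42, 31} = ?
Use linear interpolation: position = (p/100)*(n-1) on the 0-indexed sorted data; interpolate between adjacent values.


Sorted: 2, 2, 15, 25, 31, 42, 65, 70, 88, 94
n = 10
Index = 10/100 * 9 = 0.9000
Lower = data[0] = 2, Upper = data[1] = 2
P10 = 2 + 0.9000*(0) = 2.0000

P10 = 2.0000


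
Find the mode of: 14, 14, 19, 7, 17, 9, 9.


Frequencies: 7:1, 9:2, 14:2, 17:1, 19:1
Max frequency = 2
Mode = 9, 14

Mode = 9, 14


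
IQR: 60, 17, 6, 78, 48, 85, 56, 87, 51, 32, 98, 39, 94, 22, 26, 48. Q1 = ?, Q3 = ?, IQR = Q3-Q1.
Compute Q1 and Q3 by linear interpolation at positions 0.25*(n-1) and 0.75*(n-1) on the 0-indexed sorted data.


Sorted: 6, 17, 22, 26, 32, 39, 48, 48, 51, 56, 60, 78, 85, 87, 94, 98
Q1 (25th %ile) = 30.5000
Q3 (75th %ile) = 79.7500
IQR = 79.7500 - 30.5000 = 49.2500

IQR = 49.2500


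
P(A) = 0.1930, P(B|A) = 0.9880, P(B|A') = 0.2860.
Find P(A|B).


P(B) = P(B|A)*P(A) + P(B|A')*P(A')
= 0.9880*0.1930 + 0.2860*0.8070
= 0.190684 + 0.230802 = 0.421486
P(A|B) = 0.190684/0.421486 = 0.4524

P(A|B) = 0.4524


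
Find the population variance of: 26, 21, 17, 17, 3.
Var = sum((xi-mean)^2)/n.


Mean = 16.8000
Squared deviations: 84.6400, 17.6400, 0.0400, 0.0400, 190.4400
Sum = 292.8000
Variance = 292.8000/5 = 58.5600

Variance = 58.5600


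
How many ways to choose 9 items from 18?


C(18,9) = 18!/(9! × 9!)
= 6402373705728000/(362880 × 362880)
= 48620

C(18,9) = 48620


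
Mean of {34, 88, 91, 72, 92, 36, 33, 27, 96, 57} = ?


Sum = 34 + 88 + 91 + 72 + 92 + 36 + 33 + 27 + 96 + 57 = 626
n = 10
Mean = 626/10 = 62.6000

Mean = 62.6000


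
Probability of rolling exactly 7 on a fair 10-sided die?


Favorable outcomes (roll = 7): 1
Total outcomes = 10
P = 1/10 = 0.1000

P = 0.1000


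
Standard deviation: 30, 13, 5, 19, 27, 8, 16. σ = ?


Mean = 16.8571
Variance = 73.5510
SD = sqrt(73.5510) = 8.5762

SD = 8.5762


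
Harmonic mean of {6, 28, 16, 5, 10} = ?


Sum of reciprocals = 1/6 + 1/28 + 1/16 + 1/5 + 1/10 = 0.564881
HM = 5/0.564881 = 8.8514

HM = 8.8514


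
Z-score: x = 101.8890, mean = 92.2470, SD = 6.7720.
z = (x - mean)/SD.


z = (101.8890 - 92.2470)/6.7720
= 9.6420/6.7720
= 1.4238

z = 1.4238


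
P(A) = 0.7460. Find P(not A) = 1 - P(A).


P(not A) = 1 - 0.7460 = 0.2540

P(not A) = 0.2540


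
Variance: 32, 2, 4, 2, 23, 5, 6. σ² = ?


Mean = 10.5714
Squared deviations: 459.1837, 73.4694, 43.1837, 73.4694, 154.4694, 31.0408, 20.8980
Sum = 855.7143
Variance = 855.7143/7 = 122.2449

Variance = 122.2449


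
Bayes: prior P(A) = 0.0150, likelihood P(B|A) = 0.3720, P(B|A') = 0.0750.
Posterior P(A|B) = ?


P(B) = P(B|A)*P(A) + P(B|A')*P(A')
= 0.3720*0.0150 + 0.0750*0.9850
= 0.005580 + 0.073875 = 0.079455
P(A|B) = 0.005580/0.079455 = 0.0702

P(A|B) = 0.0702


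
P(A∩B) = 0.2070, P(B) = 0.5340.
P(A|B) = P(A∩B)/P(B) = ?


P(A|B) = 0.2070/0.5340 = 0.3876

P(A|B) = 0.3876


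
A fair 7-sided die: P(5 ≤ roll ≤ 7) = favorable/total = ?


Favorable outcomes (5 ≤ roll ≤ 7): 3
Total outcomes = 7
P = 3/7 = 0.4286

P = 0.4286


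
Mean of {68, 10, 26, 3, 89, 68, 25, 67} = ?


Sum = 68 + 10 + 26 + 3 + 89 + 68 + 25 + 67 = 356
n = 8
Mean = 356/8 = 44.5000

Mean = 44.5000


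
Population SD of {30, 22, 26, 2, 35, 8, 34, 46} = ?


Mean = 25.3750
Variance = 184.2344
SD = sqrt(184.2344) = 13.5733

SD = 13.5733


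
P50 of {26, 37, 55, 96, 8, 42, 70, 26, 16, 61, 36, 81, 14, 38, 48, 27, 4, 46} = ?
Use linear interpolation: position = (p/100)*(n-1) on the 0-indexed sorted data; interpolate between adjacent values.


Sorted: 4, 8, 14, 16, 26, 26, 27, 36, 37, 38, 42, 46, 48, 55, 61, 70, 81, 96
n = 18
Index = 50/100 * 17 = 8.5000
Lower = data[8] = 37, Upper = data[9] = 38
P50 = 37 + 0.5000*(1) = 37.5000

P50 = 37.5000


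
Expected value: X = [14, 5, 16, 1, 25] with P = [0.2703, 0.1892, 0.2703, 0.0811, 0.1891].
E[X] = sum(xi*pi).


E[X] = 14*0.2703 + 5*0.1892 + 16*0.2703 + 1*0.0811 + 25*0.1891
= 3.7842 + 0.9460 + 4.3248 + 0.0811 + 4.7275
= 13.8636

E[X] = 13.8636


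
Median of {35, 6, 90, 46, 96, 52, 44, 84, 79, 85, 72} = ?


Sorted: 6, 35, 44, 46, 52, 72, 79, 84, 85, 90, 96
n = 11 (odd)
Middle value = 72

Median = 72


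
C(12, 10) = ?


C(12,10) = 12!/(10! × 2!)
= 479001600/(3628800 × 2)
= 66

C(12,10) = 66


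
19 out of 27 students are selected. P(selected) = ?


P = 19/27 = 0.7037

P = 0.7037


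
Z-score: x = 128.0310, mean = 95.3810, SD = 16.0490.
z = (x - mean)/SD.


z = (128.0310 - 95.3810)/16.0490
= 32.6500/16.0490
= 2.0344

z = 2.0344


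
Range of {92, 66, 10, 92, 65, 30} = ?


Max = 92, Min = 10
Range = 92 - 10 = 82

Range = 82


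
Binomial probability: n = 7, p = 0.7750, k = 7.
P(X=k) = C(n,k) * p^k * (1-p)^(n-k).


C(7,7) = 1
p^7 = 0.167924
(1-p)^0 = 1.000000
P = 1 * 0.167924 * 1.000000 = 0.1679

P(X=7) = 0.1679


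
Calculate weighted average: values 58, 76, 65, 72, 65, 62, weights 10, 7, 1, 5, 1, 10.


Numerator = 58*10 + 76*7 + 65*1 + 72*5 + 65*1 + 62*10 = 2222
Denominator = 10 + 7 + 1 + 5 + 1 + 10 = 34
WM = 2222/34 = 65.3529

WM = 65.3529


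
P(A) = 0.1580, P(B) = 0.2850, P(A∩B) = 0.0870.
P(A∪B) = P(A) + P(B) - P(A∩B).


P(A∪B) = 0.1580 + 0.2850 - 0.0870
= 0.4430 - 0.0870
= 0.3560

P(A∪B) = 0.3560


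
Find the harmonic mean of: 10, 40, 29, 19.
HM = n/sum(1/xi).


Sum of reciprocals = 1/10 + 1/40 + 1/29 + 1/19 = 0.212114
HM = 4/0.212114 = 18.8578

HM = 18.8578


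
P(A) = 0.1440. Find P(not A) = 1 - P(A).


P(not A) = 1 - 0.1440 = 0.8560

P(not A) = 0.8560


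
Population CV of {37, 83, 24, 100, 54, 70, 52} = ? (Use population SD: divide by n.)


Mean = 60.0000
SD = 24.3604
CV = (24.3604/60.0000)*100 = 40.6006%

CV = 40.6006%


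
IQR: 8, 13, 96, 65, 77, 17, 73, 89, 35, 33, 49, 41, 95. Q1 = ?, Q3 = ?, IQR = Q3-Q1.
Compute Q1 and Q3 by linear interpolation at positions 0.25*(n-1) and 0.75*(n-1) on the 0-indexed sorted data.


Sorted: 8, 13, 17, 33, 35, 41, 49, 65, 73, 77, 89, 95, 96
Q1 (25th %ile) = 33.0000
Q3 (75th %ile) = 77.0000
IQR = 77.0000 - 33.0000 = 44.0000

IQR = 44.0000


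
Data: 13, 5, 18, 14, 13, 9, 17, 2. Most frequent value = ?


Frequencies: 2:1, 5:1, 9:1, 13:2, 14:1, 17:1, 18:1
Max frequency = 2
Mode = 13

Mode = 13


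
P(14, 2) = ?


P(14,2) = 14!/12!
= 87178291200/479001600
= 182

P(14,2) = 182


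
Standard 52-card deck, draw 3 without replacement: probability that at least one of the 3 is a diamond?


P(at least one) = 1 - P(none)
P(none) = (39/52) × (38/51) × (37/50) = 0.413529
P(at least one) = 1 - 0.413529 = 0.5865

P = 0.5865


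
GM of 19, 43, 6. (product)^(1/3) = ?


Product = 19 × 43 × 6 = 4902
GM = 4902^(1/3) = 16.9873

GM = 16.9873


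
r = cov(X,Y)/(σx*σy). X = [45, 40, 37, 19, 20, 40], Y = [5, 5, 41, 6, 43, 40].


Mean X = 33.5000, Mean Y = 23.3333
SD X = 10.177590, SD Y = 18.024674
Cov = -29.000000
r = -29.000000/(10.177590*18.024674) = -0.1581

r = -0.1581


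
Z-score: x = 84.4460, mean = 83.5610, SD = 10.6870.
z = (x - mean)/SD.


z = (84.4460 - 83.5610)/10.6870
= 0.8850/10.6870
= 0.0828

z = 0.0828


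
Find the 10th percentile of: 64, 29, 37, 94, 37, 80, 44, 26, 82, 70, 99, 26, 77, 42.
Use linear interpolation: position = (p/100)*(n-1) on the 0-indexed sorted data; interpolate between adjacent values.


Sorted: 26, 26, 29, 37, 37, 42, 44, 64, 70, 77, 80, 82, 94, 99
n = 14
Index = 10/100 * 13 = 1.3000
Lower = data[1] = 26, Upper = data[2] = 29
P10 = 26 + 0.3000*(3) = 26.9000

P10 = 26.9000


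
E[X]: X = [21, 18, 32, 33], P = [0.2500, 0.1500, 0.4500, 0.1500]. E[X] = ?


E[X] = 21*0.2500 + 18*0.1500 + 32*0.4500 + 33*0.1500
= 5.2500 + 2.7000 + 14.4000 + 4.9500
= 27.3000

E[X] = 27.3000


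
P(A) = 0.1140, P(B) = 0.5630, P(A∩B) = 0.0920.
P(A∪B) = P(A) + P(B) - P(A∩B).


P(A∪B) = 0.1140 + 0.5630 - 0.0920
= 0.6770 - 0.0920
= 0.5850

P(A∪B) = 0.5850


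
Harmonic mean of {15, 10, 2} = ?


Sum of reciprocals = 1/15 + 1/10 + 1/2 = 0.666667
HM = 3/0.666667 = 4.5000

HM = 4.5000


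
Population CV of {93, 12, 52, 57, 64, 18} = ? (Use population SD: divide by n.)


Mean = 49.3333
SD = 27.5782
CV = (27.5782/49.3333)*100 = 55.9017%

CV = 55.9017%


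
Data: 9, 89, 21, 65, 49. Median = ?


Sorted: 9, 21, 49, 65, 89
n = 5 (odd)
Middle value = 49

Median = 49


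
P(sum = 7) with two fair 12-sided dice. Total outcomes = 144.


Total outcomes = 12×12 = 144
Favorable (sum = 7): 6
P = 6/144 = 0.0417

P = 0.0417


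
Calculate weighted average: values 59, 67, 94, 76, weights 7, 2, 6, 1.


Numerator = 59*7 + 67*2 + 94*6 + 76*1 = 1187
Denominator = 7 + 2 + 6 + 1 = 16
WM = 1187/16 = 74.1875

WM = 74.1875


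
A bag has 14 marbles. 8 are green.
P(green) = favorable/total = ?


P = 8/14 = 0.5714

P = 0.5714


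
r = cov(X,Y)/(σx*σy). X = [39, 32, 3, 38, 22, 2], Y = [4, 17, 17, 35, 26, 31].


Mean X = 22.6667, Mean Y = 21.6667
SD X = 15.293426, SD Y = 10.322575
Cov = -38.611111
r = -38.611111/(15.293426*10.322575) = -0.2446

r = -0.2446


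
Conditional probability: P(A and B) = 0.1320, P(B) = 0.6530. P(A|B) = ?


P(A|B) = 0.1320/0.6530 = 0.2021

P(A|B) = 0.2021


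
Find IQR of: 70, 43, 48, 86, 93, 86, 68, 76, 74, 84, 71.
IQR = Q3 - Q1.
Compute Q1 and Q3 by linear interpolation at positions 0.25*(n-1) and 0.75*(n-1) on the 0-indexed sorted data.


Sorted: 43, 48, 68, 70, 71, 74, 76, 84, 86, 86, 93
Q1 (25th %ile) = 69.0000
Q3 (75th %ile) = 85.0000
IQR = 85.0000 - 69.0000 = 16.0000

IQR = 16.0000


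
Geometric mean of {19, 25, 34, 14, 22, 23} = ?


Product = 19 × 25 × 34 × 14 × 22 × 23 = 114406600
GM = 114406600^(1/6) = 22.0331

GM = 22.0331


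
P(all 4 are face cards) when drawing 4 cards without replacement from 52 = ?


P(all face cards) = (12/52) × (11/51) × (10/50) × (9/49)
= 0.0018

P = 0.0018


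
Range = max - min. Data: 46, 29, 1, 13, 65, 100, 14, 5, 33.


Max = 100, Min = 1
Range = 100 - 1 = 99

Range = 99


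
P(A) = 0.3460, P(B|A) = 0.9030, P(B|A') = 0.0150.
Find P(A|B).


P(B) = P(B|A)*P(A) + P(B|A')*P(A')
= 0.9030*0.3460 + 0.0150*0.6540
= 0.312438 + 0.009810 = 0.322248
P(A|B) = 0.312438/0.322248 = 0.9696

P(A|B) = 0.9696


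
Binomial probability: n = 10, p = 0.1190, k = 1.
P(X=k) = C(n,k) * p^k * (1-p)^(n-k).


C(10,1) = 10
p^1 = 0.119000
(1-p)^9 = 0.319730
P = 10 * 0.119000 * 0.319730 = 0.3805

P(X=1) = 0.3805


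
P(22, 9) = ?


P(22,9) = 22!/13!
= 1124000727777607680000/6227020800
= 180503769600

P(22,9) = 180503769600


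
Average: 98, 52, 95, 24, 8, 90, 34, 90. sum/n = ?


Sum = 98 + 52 + 95 + 24 + 8 + 90 + 34 + 90 = 491
n = 8
Mean = 491/8 = 61.3750

Mean = 61.3750


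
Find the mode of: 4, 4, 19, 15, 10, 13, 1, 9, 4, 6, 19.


Frequencies: 1:1, 4:3, 6:1, 9:1, 10:1, 13:1, 15:1, 19:2
Max frequency = 3
Mode = 4

Mode = 4


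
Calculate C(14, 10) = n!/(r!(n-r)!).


C(14,10) = 14!/(10! × 4!)
= 87178291200/(3628800 × 24)
= 1001

C(14,10) = 1001


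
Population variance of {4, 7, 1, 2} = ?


Mean = 3.5000
Squared deviations: 0.2500, 12.2500, 6.2500, 2.2500
Sum = 21.0000
Variance = 21.0000/4 = 5.2500

Variance = 5.2500


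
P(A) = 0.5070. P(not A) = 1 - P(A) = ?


P(not A) = 1 - 0.5070 = 0.4930

P(not A) = 0.4930


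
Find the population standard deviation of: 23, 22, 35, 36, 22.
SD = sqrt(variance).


Mean = 27.6000
Variance = 41.8400
SD = sqrt(41.8400) = 6.4684

SD = 6.4684


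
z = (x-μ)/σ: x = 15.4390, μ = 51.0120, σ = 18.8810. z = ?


z = (15.4390 - 51.0120)/18.8810
= -35.5730/18.8810
= -1.8841

z = -1.8841


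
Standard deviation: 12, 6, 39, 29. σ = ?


Mean = 21.5000
Variance = 173.2500
SD = sqrt(173.2500) = 13.1624

SD = 13.1624


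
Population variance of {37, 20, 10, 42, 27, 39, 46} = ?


Mean = 31.5714
Squared deviations: 29.4694, 133.8980, 465.3265, 108.7551, 20.8980, 55.1837, 208.1837
Sum = 1021.7143
Variance = 1021.7143/7 = 145.9592

Variance = 145.9592


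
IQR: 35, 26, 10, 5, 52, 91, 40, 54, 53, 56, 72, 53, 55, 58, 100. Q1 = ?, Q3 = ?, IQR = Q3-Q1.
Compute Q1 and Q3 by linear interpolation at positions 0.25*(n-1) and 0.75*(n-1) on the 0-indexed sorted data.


Sorted: 5, 10, 26, 35, 40, 52, 53, 53, 54, 55, 56, 58, 72, 91, 100
Q1 (25th %ile) = 37.5000
Q3 (75th %ile) = 57.0000
IQR = 57.0000 - 37.5000 = 19.5000

IQR = 19.5000


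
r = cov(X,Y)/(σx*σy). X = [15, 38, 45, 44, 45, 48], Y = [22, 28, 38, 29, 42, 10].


Mean X = 39.1667, Mean Y = 28.1667
SD X = 11.216308, SD Y = 10.462897
Cov = 21.805556
r = 21.805556/(11.216308*10.462897) = 0.1858

r = 0.1858
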